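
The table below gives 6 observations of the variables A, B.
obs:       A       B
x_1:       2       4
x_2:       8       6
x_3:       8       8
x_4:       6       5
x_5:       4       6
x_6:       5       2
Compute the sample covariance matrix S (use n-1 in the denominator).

Step 1 — column means:
  mean(A) = (2 + 8 + 8 + 6 + 4 + 5) / 6 = 33/6 = 5.5
  mean(B) = (4 + 6 + 8 + 5 + 6 + 2) / 6 = 31/6 = 5.1667

Step 2 — sample covariance S[i,j] = (1/(n-1)) · Σ_k (x_{k,i} - mean_i) · (x_{k,j} - mean_j), with n-1 = 5.
  S[A,A] = ((-3.5)·(-3.5) + (2.5)·(2.5) + (2.5)·(2.5) + (0.5)·(0.5) + (-1.5)·(-1.5) + (-0.5)·(-0.5)) / 5 = 27.5/5 = 5.5
  S[A,B] = ((-3.5)·(-1.1667) + (2.5)·(0.8333) + (2.5)·(2.8333) + (0.5)·(-0.1667) + (-1.5)·(0.8333) + (-0.5)·(-3.1667)) / 5 = 13.5/5 = 2.7
  S[B,B] = ((-1.1667)·(-1.1667) + (0.8333)·(0.8333) + (2.8333)·(2.8333) + (-0.1667)·(-0.1667) + (0.8333)·(0.8333) + (-3.1667)·(-3.1667)) / 5 = 20.8333/5 = 4.1667

S is symmetric (S[j,i] = S[i,j]). Assembling:

S = [[5.5, 2.7],
 [2.7, 4.1667]]


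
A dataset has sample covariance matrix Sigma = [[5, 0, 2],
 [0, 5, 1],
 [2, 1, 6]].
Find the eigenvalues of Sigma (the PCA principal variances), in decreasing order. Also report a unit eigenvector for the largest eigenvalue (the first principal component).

Step 1 — characteristic polynomial p(λ) = det(λI - Sigma) = λ³ - tr·λ² + c_1·λ - det, where tr = trace, c_1 = sum of the principal 2×2 minors, det = det(Sigma):
  tr = 5 + 5 + 6 = 16,
  c_1 = (5·5 - (0)²) + (5·6 - (2)²) + (5·6 - (1)²) = 25 + 26 + 29 = 80,
  det = 5·(5·6 - (1)²) - (0)·((0)·6 - (1)·(2)) + (2)·((0)·(1) - 5·(2)) = 5·(29) - (0)·(-2) + (2)·(-10) = 125.
  So p(λ) = λ³ - 16λ² + 80λ - 125.
Step 2 — look for an integer root (rational root theorem: any rational root is an integer divisor of 125). Testing λ = 5:
  p(5) = 125 - 400 + 400 - 125 = 0  ✓
  Dividing out (λ - 5): p(λ) = (λ - 5)(λ² - 11λ + 25).
Step 3 — remaining eigenvalues from the quadratic λ² - 11λ + 25 = 0:
  Δ = 11² - 4·25 = 121 - 100 = 21,  λ = (11 ± √21)/2 = (11 ± 4.5826)/2 ≈ 7.7913 or 3.2087.
  Sorted: λ_1 = 7.7913,  λ_2 = 5,  λ_3 = 3.2087  (check: sum = 16 = tr ✓).

Step 4 — unit eigenvector for λ_1 ≈ 7.7913: v spans the null space of (Sigma - λ_1 I), whose rows are
  r_1 = (-2.7913, 0, 2),  r_2 = (0, -2.7913, 1),  r_3 = (2, 1, -1.7913).
  v is orthogonal to every row, so take v ∝ r_1 × r_2 = ((0)·(1) - (2)·(-2.7913), (2)·(0) - (-2.7913)·(1), (-2.7913)·(-2.7913) - (0)·(0)) ≈ (5.5826, 2.7913, 7.7913).
  Let u = (5.5826, 2.7913, 7.7913).
  ||u|| = √((5.5826)² + (2.7913)² + (7.7913)²) = √(99.6606) ≈ 9.983,  v_1 = u/||u|| ≈ (0.5592, 0.2796, 0.7805) (||v_1|| = 1).

λ_1 = 7.7913,  λ_2 = 5,  λ_3 = 3.2087;  v_1 ≈ (0.5592, 0.2796, 0.7805)


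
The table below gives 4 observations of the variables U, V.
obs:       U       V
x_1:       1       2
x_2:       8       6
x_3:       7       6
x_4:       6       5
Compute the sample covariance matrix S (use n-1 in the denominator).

Step 1 — column means:
  mean(U) = (1 + 8 + 7 + 6) / 4 = 22/4 = 5.5
  mean(V) = (2 + 6 + 6 + 5) / 4 = 19/4 = 4.75

Step 2 — sample covariance S[i,j] = (1/(n-1)) · Σ_k (x_{k,i} - mean_i) · (x_{k,j} - mean_j), with n-1 = 3.
  S[U,U] = ((-4.5)·(-4.5) + (2.5)·(2.5) + (1.5)·(1.5) + (0.5)·(0.5)) / 3 = 29/3 = 9.6667
  S[U,V] = ((-4.5)·(-2.75) + (2.5)·(1.25) + (1.5)·(1.25) + (0.5)·(0.25)) / 3 = 17.5/3 = 5.8333
  S[V,V] = ((-2.75)·(-2.75) + (1.25)·(1.25) + (1.25)·(1.25) + (0.25)·(0.25)) / 3 = 10.75/3 = 3.5833

S is symmetric (S[j,i] = S[i,j]). Assembling:

S = [[9.6667, 5.8333],
 [5.8333, 3.5833]]


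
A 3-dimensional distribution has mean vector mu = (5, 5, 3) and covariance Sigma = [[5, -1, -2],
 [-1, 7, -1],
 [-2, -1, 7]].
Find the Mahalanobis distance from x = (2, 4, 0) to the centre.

Step 1 — centre the observation: (x - mu) = (-3, -1, -3).

Step 2 — invert Sigma (cofactor / det for 3×3, or solve directly):
  Sigma^{-1} = [[0.2388, 0.0448, 0.0746],
 [0.0448, 0.1542, 0.0348],
 [0.0746, 0.0348, 0.1692]].

Step 3 — form the quadratic (x - mu)^T · Sigma^{-1} · (x - mu):
  Sigma^{-1} · (x - mu) = (-0.9851, -0.393, -0.7662).
  (x - mu)^T · [Sigma^{-1} · (x - mu)] = (-3)·(-0.9851) + (-1)·(-0.393) + (-3)·(-0.7662) = 5.6468.

Step 4 — take square root: d = √(5.6468) ≈ 2.3763.

d(x, mu) = √(5.6468) ≈ 2.3763


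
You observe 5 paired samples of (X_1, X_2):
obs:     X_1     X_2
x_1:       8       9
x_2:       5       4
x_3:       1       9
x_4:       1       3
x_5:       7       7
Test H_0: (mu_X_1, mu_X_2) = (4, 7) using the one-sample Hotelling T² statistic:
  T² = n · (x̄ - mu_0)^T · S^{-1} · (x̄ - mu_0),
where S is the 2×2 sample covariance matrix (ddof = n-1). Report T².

Step 1 — sample mean vector:
  mean(X_1) = (8 + 5 + 1 + 1 + 7) / 5 = 22/5 = 4.4
  mean(X_2) = (9 + 4 + 9 + 3 + 7) / 5 = 32/5 = 6.4
  x̄ = (4.4, 6.4),  deviation x̄ - mu_0 = (4.4, 6.4) - (4, 7) = (0.4, -0.6).

Step 2 — sample covariance matrix, S[i,j] = (1/(n-1)) · Σ_k (x_{k,i} - mean_i) · (x_{k,j} - mean_j), divisor n-1 = 4:
  S[X_1,X_1] = ((3.6)·(3.6) + (0.6)·(0.6) + (-3.4)·(-3.4) + (-3.4)·(-3.4) + (2.6)·(2.6)) / 4 = 43.2/4 = 10.8
  S[X_1,X_2] = ((3.6)·(2.6) + (0.6)·(-2.4) + (-3.4)·(2.6) + (-3.4)·(-3.4) + (2.6)·(0.6)) / 4 = 12.2/4 = 3.05
  S[X_2,X_2] = ((2.6)·(2.6) + (-2.4)·(-2.4) + (2.6)·(2.6) + (-3.4)·(-3.4) + (0.6)·(0.6)) / 4 = 31.2/4 = 7.8
  S = [[10.8, 3.05],
 [3.05, 7.8]].

Step 3 — invert S. det(S) = 10.8·7.8 - (3.05)² = 74.9375.
  S^{-1} = (1/det) · [[d, -b], [-b, a]] = [[0.1041, -0.0407],
 [-0.0407, 0.1441]].

Step 4 — quadratic form (x̄ - mu_0)^T · S^{-1} · (x̄ - mu_0):
  S^{-1} · (x̄ - mu_0) = (0.0661, -0.1028),
  (x̄ - mu_0)^T · [...] = (0.4)·(0.0661) + (-0.6)·(-0.1028) = 0.0881.

Step 5 — scale by n: T² = 5 · 0.0881 = 0.4404.

T² ≈ 0.4404


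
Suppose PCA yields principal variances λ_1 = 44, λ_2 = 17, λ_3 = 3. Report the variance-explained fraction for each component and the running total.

Step 1 — total variance = trace(Sigma) = Σ λ_i = 44 + 17 + 3 = 64.

Step 2 — fraction explained by component i = λ_i / Σ λ:
  PC1: 44/64 = 0.6875
  PC2: 17/64 = 0.2656
  PC3: 3/64 = 0.0469

Step 3 — cumulative fraction after k components = (λ_1 + ... + λ_k) / Σ λ:
  k = 1: 44/64 = 0.6875
  k = 2: (44 + 17)/64 = 61/64 = 0.9531
  k = 3: (44 + 17 + 3)/64 = 64/64 = 1

Summary (fraction, with percent):

explained: PC1 0.6875 (68.75%), PC2 0.2656 (26.56%), PC3 0.0469 (4.69%);  cumulative: 0.6875, 0.9531, 1


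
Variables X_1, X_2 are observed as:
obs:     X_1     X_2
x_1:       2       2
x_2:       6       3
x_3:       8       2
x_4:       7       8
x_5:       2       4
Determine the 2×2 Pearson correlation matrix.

Step 1 — column means:
  mean(X_1) = (2 + 6 + 8 + 7 + 2) / 5 = 25/5 = 5
  mean(X_2) = (2 + 3 + 2 + 8 + 4) / 5 = 19/5 = 3.8

Step 2 — sample variances and covariances s[i,j] = (1/(n-1)) · Σ_k (x_{k,i} - mean_i) · (x_{k,j} - mean_j), with n-1 = 4:
  s[X_1,X_1] = ((-3)·(-3) + (1)·(1) + (3)·(3) + (2)·(2) + (-3)·(-3)) / 4 = 32/4 = 8
  s[X_1,X_2] = ((-3)·(-1.8) + (1)·(-0.8) + (3)·(-1.8) + (2)·(4.2) + (-3)·(0.2)) / 4 = 7/4 = 1.75
  s[X_2,X_2] = ((-1.8)·(-1.8) + (-0.8)·(-0.8) + (-1.8)·(-1.8) + (4.2)·(4.2) + (0.2)·(0.2)) / 4 = 24.8/4 = 6.2
  Sample standard deviations s_i = √(s[i,i]):
  s(X_1) = √(8) = 2.8284
  s(X_2) = √(6.2) = 2.49

Step 3 — r_{ij} = s_{ij} / (s_i · s_j):
  r[X_1,X_1] = 1 (diagonal).
  r[X_1,X_2] = 1.75 / (2.8284 · 2.49) = 1.75 / 7.0427 = 0.2485
  r[X_2,X_2] = 1 (diagonal).

R is symmetric with unit diagonal. Assembling:

R = [[1, 0.2485],
 [0.2485, 1]]


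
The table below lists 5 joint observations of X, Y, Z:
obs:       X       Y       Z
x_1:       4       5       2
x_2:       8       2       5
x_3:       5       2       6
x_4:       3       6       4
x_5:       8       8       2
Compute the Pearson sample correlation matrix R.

Step 1 — column means:
  mean(X) = (4 + 8 + 5 + 3 + 8) / 5 = 28/5 = 5.6
  mean(Y) = (5 + 2 + 2 + 6 + 8) / 5 = 23/5 = 4.6
  mean(Z) = (2 + 5 + 6 + 4 + 2) / 5 = 19/5 = 3.8

Step 2 — sample variances and covariances s[i,j] = (1/(n-1)) · Σ_k (x_{k,i} - mean_i) · (x_{k,j} - mean_j), with n-1 = 4:
  s[X,X] = ((-1.6)·(-1.6) + (2.4)·(2.4) + (-0.6)·(-0.6) + (-2.6)·(-2.6) + (2.4)·(2.4)) / 4 = 21.2/4 = 5.3
  s[X,Y] = ((-1.6)·(0.4) + (2.4)·(-2.6) + (-0.6)·(-2.6) + (-2.6)·(1.4) + (2.4)·(3.4)) / 4 = -0.8/4 = -0.2
  s[X,Z] = ((-1.6)·(-1.8) + (2.4)·(1.2) + (-0.6)·(2.2) + (-2.6)·(0.2) + (2.4)·(-1.8)) / 4 = -0.4/4 = -0.1
  s[Y,Y] = ((0.4)·(0.4) + (-2.6)·(-2.6) + (-2.6)·(-2.6) + (1.4)·(1.4) + (3.4)·(3.4)) / 4 = 27.2/4 = 6.8
  s[Y,Z] = ((0.4)·(-1.8) + (-2.6)·(1.2) + (-2.6)·(2.2) + (1.4)·(0.2) + (3.4)·(-1.8)) / 4 = -15.4/4 = -3.85
  s[Z,Z] = ((-1.8)·(-1.8) + (1.2)·(1.2) + (2.2)·(2.2) + (0.2)·(0.2) + (-1.8)·(-1.8)) / 4 = 12.8/4 = 3.2
  Sample standard deviations s_i = √(s[i,i]):
  s(X) = √(5.3) = 2.3022
  s(Y) = √(6.8) = 2.6077
  s(Z) = √(3.2) = 1.7889

Step 3 — r_{ij} = s_{ij} / (s_i · s_j):
  r[X,X] = 1 (diagonal).
  r[X,Y] = -0.2 / (2.3022 · 2.6077) = -0.2 / 6.0033 = -0.0333
  r[X,Z] = -0.1 / (2.3022 · 1.7889) = -0.1 / 4.1183 = -0.0243
  r[Y,Y] = 1 (diagonal).
  r[Y,Z] = -3.85 / (2.6077 · 1.7889) = -3.85 / 4.6648 = -0.8253
  r[Z,Z] = 1 (diagonal).

R is symmetric with unit diagonal. Assembling:

R = [[1, -0.0333, -0.0243],
 [-0.0333, 1, -0.8253],
 [-0.0243, -0.8253, 1]]


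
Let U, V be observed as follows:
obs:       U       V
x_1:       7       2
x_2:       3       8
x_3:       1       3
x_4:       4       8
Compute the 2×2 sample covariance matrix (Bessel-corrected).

Step 1 — column means:
  mean(U) = (7 + 3 + 1 + 4) / 4 = 15/4 = 3.75
  mean(V) = (2 + 8 + 3 + 8) / 4 = 21/4 = 5.25

Step 2 — sample covariance S[i,j] = (1/(n-1)) · Σ_k (x_{k,i} - mean_i) · (x_{k,j} - mean_j), with n-1 = 3.
  S[U,U] = ((3.25)·(3.25) + (-0.75)·(-0.75) + (-2.75)·(-2.75) + (0.25)·(0.25)) / 3 = 18.75/3 = 6.25
  S[U,V] = ((3.25)·(-3.25) + (-0.75)·(2.75) + (-2.75)·(-2.25) + (0.25)·(2.75)) / 3 = -5.75/3 = -1.9167
  S[V,V] = ((-3.25)·(-3.25) + (2.75)·(2.75) + (-2.25)·(-2.25) + (2.75)·(2.75)) / 3 = 30.75/3 = 10.25

S is symmetric (S[j,i] = S[i,j]). Assembling:

S = [[6.25, -1.9167],
 [-1.9167, 10.25]]


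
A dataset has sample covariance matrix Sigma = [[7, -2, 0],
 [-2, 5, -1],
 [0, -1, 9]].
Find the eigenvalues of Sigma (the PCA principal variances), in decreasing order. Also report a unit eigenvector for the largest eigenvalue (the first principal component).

Step 1 — characteristic polynomial p(λ) = det(λI - Sigma) = λ³ - tr·λ² + c_1·λ - det, where tr = trace, c_1 = sum of the principal 2×2 minors, det = det(Sigma):
  tr = 7 + 5 + 9 = 21,
  c_1 = (7·5 - (-2)²) + (7·9 - (0)²) + (5·9 - (-1)²) = 31 + 63 + 44 = 138,
  det = 7·(5·9 - (-1)²) - (-2)·((-2)·9 - (-1)·(0)) + (0)·((-2)·(-1) - 5·(0)) = 7·(44) - (-2)·(-18) + (0)·(2) = 272.
  So p(λ) = λ³ - 21λ² + 138λ - 272.
Step 2 — look for an integer root (rational root theorem: any rational root is an integer divisor of 272). Testing λ = 8:
  p(8) = 512 - 1344 + 1104 - 272 = 0  ✓
  Dividing out (λ - 8): p(λ) = (λ - 8)(λ² - 13λ + 34).
Step 3 — remaining eigenvalues from the quadratic λ² - 13λ + 34 = 0:
  Δ = 13² - 4·34 = 169 - 136 = 33,  λ = (13 ± √33)/2 = (13 ± 5.7446)/2 ≈ 9.3723 or 3.6277.
  Sorted: λ_1 = 9.3723,  λ_2 = 8,  λ_3 = 3.6277  (check: sum = 21 = tr ✓).

Step 4 — unit eigenvector for λ_1 ≈ 9.3723: v spans the null space of (Sigma - λ_1 I), whose rows are
  r_1 = (-2.3723, -2, 0),  r_2 = (-2, -4.3723, -1),  r_3 = (0, -1, -0.3723).
  v is orthogonal to every row, so take v ∝ r_1 × r_2 = ((-2)·(-1) - (0)·(-4.3723), (0)·(-2) - (-2.3723)·(-1), (-2.3723)·(-4.3723) - (-2)·(-2)) ≈ (2, -2.3723, 6.3723).
  Let u = (2, -2.3723, 6.3723).
  ||u|| = √((2)² + (-2.3723)² + (6.3723)²) = √(50.2337) ≈ 7.0876,  v_1 = u/||u|| ≈ (0.2822, -0.3347, 0.8991) (||v_1|| = 1).

λ_1 = 9.3723,  λ_2 = 8,  λ_3 = 3.6277;  v_1 ≈ (0.2822, -0.3347, 0.8991)


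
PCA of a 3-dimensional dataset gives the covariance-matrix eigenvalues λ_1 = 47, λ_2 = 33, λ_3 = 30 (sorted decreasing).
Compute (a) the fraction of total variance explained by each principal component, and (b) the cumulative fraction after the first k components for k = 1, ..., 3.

Step 1 — total variance = trace(Sigma) = Σ λ_i = 47 + 33 + 30 = 110.

Step 2 — fraction explained by component i = λ_i / Σ λ:
  PC1: 47/110 = 0.4273
  PC2: 33/110 = 0.3
  PC3: 30/110 = 0.2727

Step 3 — cumulative fraction after k components = (λ_1 + ... + λ_k) / Σ λ:
  k = 1: 47/110 = 0.4273
  k = 2: (47 + 33)/110 = 80/110 = 0.7273
  k = 3: (47 + 33 + 30)/110 = 110/110 = 1

Summary (fraction, with percent):

explained: PC1 0.4273 (42.73%), PC2 0.3 (30%), PC3 0.2727 (27.27%);  cumulative: 0.4273, 0.7273, 1


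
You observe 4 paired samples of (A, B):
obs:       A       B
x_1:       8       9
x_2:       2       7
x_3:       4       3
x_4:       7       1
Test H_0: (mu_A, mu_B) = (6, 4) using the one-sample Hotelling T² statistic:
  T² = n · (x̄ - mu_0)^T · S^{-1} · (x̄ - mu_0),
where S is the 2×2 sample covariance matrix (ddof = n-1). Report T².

Step 1 — sample mean vector:
  mean(A) = (8 + 2 + 4 + 7) / 4 = 21/4 = 5.25
  mean(B) = (9 + 7 + 3 + 1) / 4 = 20/4 = 5
  x̄ = (5.25, 5),  deviation x̄ - mu_0 = (5.25, 5) - (6, 4) = (-0.75, 1).

Step 2 — sample covariance matrix, S[i,j] = (1/(n-1)) · Σ_k (x_{k,i} - mean_i) · (x_{k,j} - mean_j), divisor n-1 = 3:
  S[A,A] = ((2.75)·(2.75) + (-3.25)·(-3.25) + (-1.25)·(-1.25) + (1.75)·(1.75)) / 3 = 22.75/3 = 7.5833
  S[A,B] = ((2.75)·(4) + (-3.25)·(2) + (-1.25)·(-2) + (1.75)·(-4)) / 3 = 0/3 = 0
  S[B,B] = ((4)·(4) + (2)·(2) + (-2)·(-2) + (-4)·(-4)) / 3 = 40/3 = 13.3333
  S = [[7.5833, 0],
 [0, 13.3333]].

Step 3 — invert S. det(S) = 7.5833·13.3333 - (0)² = 101.1111.
  S^{-1} = (1/det) · [[d, -b], [-b, a]] = [[0.1319, 0],
 [0, 0.075]].

Step 4 — quadratic form (x̄ - mu_0)^T · S^{-1} · (x̄ - mu_0):
  S^{-1} · (x̄ - mu_0) = (-0.0989, 0.075),
  (x̄ - mu_0)^T · [...] = (-0.75)·(-0.0989) + (1)·(0.075) = 0.1492.

Step 5 — scale by n: T² = 4 · 0.1492 = 0.5967.

T² ≈ 0.5967


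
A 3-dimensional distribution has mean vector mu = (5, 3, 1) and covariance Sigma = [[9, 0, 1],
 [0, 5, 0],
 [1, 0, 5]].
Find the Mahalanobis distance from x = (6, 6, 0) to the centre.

Step 1 — centre the observation: (x - mu) = (1, 3, -1).

Step 2 — invert Sigma (cofactor / det for 3×3, or solve directly):
  Sigma^{-1} = [[0.1136, 0, -0.0227],
 [0, 0.2, 0],
 [-0.0227, 0, 0.2045]].

Step 3 — form the quadratic (x - mu)^T · Sigma^{-1} · (x - mu):
  Sigma^{-1} · (x - mu) = (0.1364, 0.6, -0.2273).
  (x - mu)^T · [Sigma^{-1} · (x - mu)] = (1)·(0.1364) + (3)·(0.6) + (-1)·(-0.2273) = 2.1636.

Step 4 — take square root: d = √(2.1636) ≈ 1.4709.

d(x, mu) = √(2.1636) ≈ 1.4709


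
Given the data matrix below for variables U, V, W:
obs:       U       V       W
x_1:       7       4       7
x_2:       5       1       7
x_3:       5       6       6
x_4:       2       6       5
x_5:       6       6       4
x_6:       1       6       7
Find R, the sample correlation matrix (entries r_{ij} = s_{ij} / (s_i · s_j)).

Step 1 — column means:
  mean(U) = (7 + 5 + 5 + 2 + 6 + 1) / 6 = 26/6 = 4.3333
  mean(V) = (4 + 1 + 6 + 6 + 6 + 6) / 6 = 29/6 = 4.8333
  mean(W) = (7 + 7 + 6 + 5 + 4 + 7) / 6 = 36/6 = 6

Step 2 — sample variances and covariances s[i,j] = (1/(n-1)) · Σ_k (x_{k,i} - mean_i) · (x_{k,j} - mean_j), with n-1 = 5:
  s[U,U] = ((2.6667)·(2.6667) + (0.6667)·(0.6667) + (0.6667)·(0.6667) + (-2.3333)·(-2.3333) + (1.6667)·(1.6667) + (-3.3333)·(-3.3333)) / 5 = 27.3333/5 = 5.4667
  s[U,V] = ((2.6667)·(-0.8333) + (0.6667)·(-3.8333) + (0.6667)·(1.1667) + (-2.3333)·(1.1667) + (1.6667)·(1.1667) + (-3.3333)·(1.1667)) / 5 = -8.6667/5 = -1.7333
  s[U,W] = ((2.6667)·(1) + (0.6667)·(1) + (0.6667)·(0) + (-2.3333)·(-1) + (1.6667)·(-2) + (-3.3333)·(1)) / 5 = -1/5 = -0.2
  s[V,V] = ((-0.8333)·(-0.8333) + (-3.8333)·(-3.8333) + (1.1667)·(1.1667) + (1.1667)·(1.1667) + (1.1667)·(1.1667) + (1.1667)·(1.1667)) / 5 = 20.8333/5 = 4.1667
  s[V,W] = ((-0.8333)·(1) + (-3.8333)·(1) + (1.1667)·(0) + (1.1667)·(-1) + (1.1667)·(-2) + (1.1667)·(1)) / 5 = -7/5 = -1.4
  s[W,W] = ((1)·(1) + (1)·(1) + (0)·(0) + (-1)·(-1) + (-2)·(-2) + (1)·(1)) / 5 = 8/5 = 1.6
  Sample standard deviations s_i = √(s[i,i]):
  s(U) = √(5.4667) = 2.3381
  s(V) = √(4.1667) = 2.0412
  s(W) = √(1.6) = 1.2649

Step 3 — r_{ij} = s_{ij} / (s_i · s_j):
  r[U,U] = 1 (diagonal).
  r[U,V] = -1.7333 / (2.3381 · 2.0412) = -1.7333 / 4.7726 = -0.3632
  r[U,W] = -0.2 / (2.3381 · 1.2649) = -0.2 / 2.9575 = -0.0676
  r[V,V] = 1 (diagonal).
  r[V,W] = -1.4 / (2.0412 · 1.2649) = -1.4 / 2.582 = -0.5422
  r[W,W] = 1 (diagonal).

R is symmetric with unit diagonal. Assembling:

R = [[1, -0.3632, -0.0676],
 [-0.3632, 1, -0.5422],
 [-0.0676, -0.5422, 1]]


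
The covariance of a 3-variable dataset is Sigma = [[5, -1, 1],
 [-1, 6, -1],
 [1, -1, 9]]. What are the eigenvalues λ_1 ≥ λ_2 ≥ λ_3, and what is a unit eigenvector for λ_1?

Step 1 — characteristic polynomial p(λ) = det(λI - Sigma) = λ³ - tr·λ² + c_1·λ - det, where tr = trace, c_1 = sum of the principal 2×2 minors, det = det(Sigma):
  tr = 5 + 6 + 9 = 20,
  c_1 = (5·6 - (-1)²) + (5·9 - (1)²) + (6·9 - (-1)²) = 29 + 44 + 53 = 126,
  det = 5·(6·9 - (-1)²) - (-1)·((-1)·9 - (-1)·(1)) + (1)·((-1)·(-1) - 6·(1)) = 5·(53) - (-1)·(-8) + (1)·(-5) = 252.
  So p(λ) = λ³ - 20λ² + 126λ - 252.
Step 2 — look for an integer root (rational root theorem: any rational root is an integer divisor of 252). Testing λ = 6:
  p(6) = 216 - 720 + 756 - 252 = 0  ✓
  Dividing out (λ - 6): p(λ) = (λ - 6)(λ² - 14λ + 42).
Step 3 — remaining eigenvalues from the quadratic λ² - 14λ + 42 = 0:
  Δ = 14² - 4·42 = 196 - 168 = 28,  λ = (14 ± √28)/2 = (14 ± 5.2915)/2 ≈ 9.6458 or 4.3542.
  Sorted: λ_1 = 9.6458,  λ_2 = 6,  λ_3 = 4.3542  (check: sum = 20 = tr ✓).

Step 4 — unit eigenvector for λ_1 ≈ 9.6458: v spans the null space of (Sigma - λ_1 I), whose rows are
  r_1 = (-4.6458, -1, 1),  r_2 = (-1, -3.6458, -1),  r_3 = (1, -1, -0.6458).
  v is orthogonal to every row, so take v ∝ r_1 × r_2 = ((-1)·(-1) - (1)·(-3.6458), (1)·(-1) - (-4.6458)·(-1), (-4.6458)·(-3.6458) - (-1)·(-1)) ≈ (4.6458, -5.6458, 15.9373).
  Let u = (4.6458, -5.6458, 15.9373).
  ||u|| = √((4.6458)² + (-5.6458)² + (15.9373)²) = √(307.4536) ≈ 17.5344,  v_1 = u/||u|| ≈ (0.265, -0.322, 0.9089) (||v_1|| = 1).

λ_1 = 9.6458,  λ_2 = 6,  λ_3 = 4.3542;  v_1 ≈ (0.265, -0.322, 0.9089)


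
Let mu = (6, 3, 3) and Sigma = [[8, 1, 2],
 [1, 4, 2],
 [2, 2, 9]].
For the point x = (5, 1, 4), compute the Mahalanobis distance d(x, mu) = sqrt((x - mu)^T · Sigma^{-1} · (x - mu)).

Step 1 — centre the observation: (x - mu) = (-1, -2, 1).

Step 2 — invert Sigma (cofactor / det for 3×3, or solve directly):
  Sigma^{-1} = [[0.1339, -0.0209, -0.0251],
 [-0.0209, 0.2845, -0.0586],
 [-0.0251, -0.0586, 0.1297]].

Step 3 — form the quadratic (x - mu)^T · Sigma^{-1} · (x - mu):
  Sigma^{-1} · (x - mu) = (-0.1172, -0.6067, 0.272).
  (x - mu)^T · [Sigma^{-1} · (x - mu)] = (-1)·(-0.1172) + (-2)·(-0.6067) + (1)·(0.272) = 1.6025.

Step 4 — take square root: d = √(1.6025) ≈ 1.2659.

d(x, mu) = √(1.6025) ≈ 1.2659


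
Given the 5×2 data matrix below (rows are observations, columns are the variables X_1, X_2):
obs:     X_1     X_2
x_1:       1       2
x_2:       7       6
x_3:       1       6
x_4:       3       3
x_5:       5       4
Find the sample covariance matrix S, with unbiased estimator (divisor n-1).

Step 1 — column means:
  mean(X_1) = (1 + 7 + 1 + 3 + 5) / 5 = 17/5 = 3.4
  mean(X_2) = (2 + 6 + 6 + 3 + 4) / 5 = 21/5 = 4.2

Step 2 — sample covariance S[i,j] = (1/(n-1)) · Σ_k (x_{k,i} - mean_i) · (x_{k,j} - mean_j), with n-1 = 4.
  S[X_1,X_1] = ((-2.4)·(-2.4) + (3.6)·(3.6) + (-2.4)·(-2.4) + (-0.4)·(-0.4) + (1.6)·(1.6)) / 4 = 27.2/4 = 6.8
  S[X_1,X_2] = ((-2.4)·(-2.2) + (3.6)·(1.8) + (-2.4)·(1.8) + (-0.4)·(-1.2) + (1.6)·(-0.2)) / 4 = 7.6/4 = 1.9
  S[X_2,X_2] = ((-2.2)·(-2.2) + (1.8)·(1.8) + (1.8)·(1.8) + (-1.2)·(-1.2) + (-0.2)·(-0.2)) / 4 = 12.8/4 = 3.2

S is symmetric (S[j,i] = S[i,j]). Assembling:

S = [[6.8, 1.9],
 [1.9, 3.2]]


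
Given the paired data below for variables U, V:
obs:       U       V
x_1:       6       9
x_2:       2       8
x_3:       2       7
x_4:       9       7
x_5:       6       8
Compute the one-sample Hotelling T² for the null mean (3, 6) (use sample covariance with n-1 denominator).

Step 1 — sample mean vector:
  mean(U) = (6 + 2 + 2 + 9 + 6) / 5 = 25/5 = 5
  mean(V) = (9 + 8 + 7 + 7 + 8) / 5 = 39/5 = 7.8
  x̄ = (5, 7.8),  deviation x̄ - mu_0 = (5, 7.8) - (3, 6) = (2, 1.8).

Step 2 — sample covariance matrix, S[i,j] = (1/(n-1)) · Σ_k (x_{k,i} - mean_i) · (x_{k,j} - mean_j), divisor n-1 = 4:
  S[U,U] = ((1)·(1) + (-3)·(-3) + (-3)·(-3) + (4)·(4) + (1)·(1)) / 4 = 36/4 = 9
  S[U,V] = ((1)·(1.2) + (-3)·(0.2) + (-3)·(-0.8) + (4)·(-0.8) + (1)·(0.2)) / 4 = 0/4 = 0
  S[V,V] = ((1.2)·(1.2) + (0.2)·(0.2) + (-0.8)·(-0.8) + (-0.8)·(-0.8) + (0.2)·(0.2)) / 4 = 2.8/4 = 0.7
  S = [[9, 0],
 [0, 0.7]].

Step 3 — invert S. det(S) = 9·0.7 - (0)² = 6.3.
  S^{-1} = (1/det) · [[d, -b], [-b, a]] = [[0.1111, 0],
 [0, 1.4286]].

Step 4 — quadratic form (x̄ - mu_0)^T · S^{-1} · (x̄ - mu_0):
  S^{-1} · (x̄ - mu_0) = (0.2222, 2.5714),
  (x̄ - mu_0)^T · [...] = (2)·(0.2222) + (1.8)·(2.5714) = 5.073.

Step 5 — scale by n: T² = 5 · 5.073 = 25.3651.

T² ≈ 25.3651


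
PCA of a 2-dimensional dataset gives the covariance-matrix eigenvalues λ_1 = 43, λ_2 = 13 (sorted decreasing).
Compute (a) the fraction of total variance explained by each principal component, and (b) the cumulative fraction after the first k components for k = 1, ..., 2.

Step 1 — total variance = trace(Sigma) = Σ λ_i = 43 + 13 = 56.

Step 2 — fraction explained by component i = λ_i / Σ λ:
  PC1: 43/56 = 0.7679
  PC2: 13/56 = 0.2321

Step 3 — cumulative fraction after k components = (λ_1 + ... + λ_k) / Σ λ:
  k = 1: 43/56 = 0.7679
  k = 2: (43 + 13)/56 = 56/56 = 1

Summary (fraction, with percent):

explained: PC1 0.7679 (76.79%), PC2 0.2321 (23.21%);  cumulative: 0.7679, 1


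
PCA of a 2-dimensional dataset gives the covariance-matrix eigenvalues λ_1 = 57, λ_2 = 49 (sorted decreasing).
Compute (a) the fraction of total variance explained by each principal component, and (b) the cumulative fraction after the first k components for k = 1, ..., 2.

Step 1 — total variance = trace(Sigma) = Σ λ_i = 57 + 49 = 106.

Step 2 — fraction explained by component i = λ_i / Σ λ:
  PC1: 57/106 = 0.5377
  PC2: 49/106 = 0.4623

Step 3 — cumulative fraction after k components = (λ_1 + ... + λ_k) / Σ λ:
  k = 1: 57/106 = 0.5377
  k = 2: (57 + 49)/106 = 106/106 = 1

Summary (fraction, with percent):

explained: PC1 0.5377 (53.77%), PC2 0.4623 (46.23%);  cumulative: 0.5377, 1


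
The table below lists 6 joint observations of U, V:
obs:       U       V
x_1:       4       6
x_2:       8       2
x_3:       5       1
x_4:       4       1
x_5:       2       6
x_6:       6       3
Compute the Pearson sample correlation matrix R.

Step 1 — column means:
  mean(U) = (4 + 8 + 5 + 4 + 2 + 6) / 6 = 29/6 = 4.8333
  mean(V) = (6 + 2 + 1 + 1 + 6 + 3) / 6 = 19/6 = 3.1667

Step 2 — sample variances and covariances s[i,j] = (1/(n-1)) · Σ_k (x_{k,i} - mean_i) · (x_{k,j} - mean_j), with n-1 = 5:
  s[U,U] = ((-0.8333)·(-0.8333) + (3.1667)·(3.1667) + (0.1667)·(0.1667) + (-0.8333)·(-0.8333) + (-2.8333)·(-2.8333) + (1.1667)·(1.1667)) / 5 = 20.8333/5 = 4.1667
  s[U,V] = ((-0.8333)·(2.8333) + (3.1667)·(-1.1667) + (0.1667)·(-2.1667) + (-0.8333)·(-2.1667) + (-2.8333)·(2.8333) + (1.1667)·(-0.1667)) / 5 = -12.8333/5 = -2.5667
  s[V,V] = ((2.8333)·(2.8333) + (-1.1667)·(-1.1667) + (-2.1667)·(-2.1667) + (-2.1667)·(-2.1667) + (2.8333)·(2.8333) + (-0.1667)·(-0.1667)) / 5 = 26.8333/5 = 5.3667
  Sample standard deviations s_i = √(s[i,i]):
  s(U) = √(4.1667) = 2.0412
  s(V) = √(5.3667) = 2.3166

Step 3 — r_{ij} = s_{ij} / (s_i · s_j):
  r[U,U] = 1 (diagonal).
  r[U,V] = -2.5667 / (2.0412 · 2.3166) = -2.5667 / 4.7288 = -0.5428
  r[V,V] = 1 (diagonal).

R is symmetric with unit diagonal. Assembling:

R = [[1, -0.5428],
 [-0.5428, 1]]


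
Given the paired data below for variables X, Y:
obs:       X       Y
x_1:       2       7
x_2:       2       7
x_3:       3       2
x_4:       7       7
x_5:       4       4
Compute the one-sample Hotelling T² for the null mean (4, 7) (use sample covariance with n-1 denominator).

Step 1 — sample mean vector:
  mean(X) = (2 + 2 + 3 + 7 + 4) / 5 = 18/5 = 3.6
  mean(Y) = (7 + 7 + 2 + 7 + 4) / 5 = 27/5 = 5.4
  x̄ = (3.6, 5.4),  deviation x̄ - mu_0 = (3.6, 5.4) - (4, 7) = (-0.4, -1.6).

Step 2 — sample covariance matrix, S[i,j] = (1/(n-1)) · Σ_k (x_{k,i} - mean_i) · (x_{k,j} - mean_j), divisor n-1 = 4:
  S[X,X] = ((-1.6)·(-1.6) + (-1.6)·(-1.6) + (-0.6)·(-0.6) + (3.4)·(3.4) + (0.4)·(0.4)) / 4 = 17.2/4 = 4.3
  S[X,Y] = ((-1.6)·(1.6) + (-1.6)·(1.6) + (-0.6)·(-3.4) + (3.4)·(1.6) + (0.4)·(-1.4)) / 4 = 1.8/4 = 0.45
  S[Y,Y] = ((1.6)·(1.6) + (1.6)·(1.6) + (-3.4)·(-3.4) + (1.6)·(1.6) + (-1.4)·(-1.4)) / 4 = 21.2/4 = 5.3
  S = [[4.3, 0.45],
 [0.45, 5.3]].

Step 3 — invert S. det(S) = 4.3·5.3 - (0.45)² = 22.5875.
  S^{-1} = (1/det) · [[d, -b], [-b, a]] = [[0.2346, -0.0199],
 [-0.0199, 0.1904]].

Step 4 — quadratic form (x̄ - mu_0)^T · S^{-1} · (x̄ - mu_0):
  S^{-1} · (x̄ - mu_0) = (-0.062, -0.2966),
  (x̄ - mu_0)^T · [...] = (-0.4)·(-0.062) + (-1.6)·(-0.2966) = 0.4994.

Step 5 — scale by n: T² = 5 · 0.4994 = 2.497.

T² ≈ 2.497


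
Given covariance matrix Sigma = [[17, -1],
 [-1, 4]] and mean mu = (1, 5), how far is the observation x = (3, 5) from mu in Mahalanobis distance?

Step 1 — centre the observation: (x - mu) = (2, 0).

Step 2 — invert Sigma. det(Sigma) = 17·4 - (-1)² = 67.
  Sigma^{-1} = (1/det) · [[d, -b], [-b, a]] = [[0.0597, 0.0149],
 [0.0149, 0.2537]].

Step 3 — form the quadratic (x - mu)^T · Sigma^{-1} · (x - mu):
  Sigma^{-1} · (x - mu) = (0.1194, 0.0299).
  (x - mu)^T · [Sigma^{-1} · (x - mu)] = (2)·(0.1194) + (0)·(0.0299) = 0.2388.

Step 4 — take square root: d = √(0.2388) ≈ 0.4887.

d(x, mu) = √(0.2388) ≈ 0.4887


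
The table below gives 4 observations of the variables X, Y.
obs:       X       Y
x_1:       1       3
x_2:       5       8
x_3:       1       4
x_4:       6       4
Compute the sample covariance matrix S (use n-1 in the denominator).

Step 1 — column means:
  mean(X) = (1 + 5 + 1 + 6) / 4 = 13/4 = 3.25
  mean(Y) = (3 + 8 + 4 + 4) / 4 = 19/4 = 4.75

Step 2 — sample covariance S[i,j] = (1/(n-1)) · Σ_k (x_{k,i} - mean_i) · (x_{k,j} - mean_j), with n-1 = 3.
  S[X,X] = ((-2.25)·(-2.25) + (1.75)·(1.75) + (-2.25)·(-2.25) + (2.75)·(2.75)) / 3 = 20.75/3 = 6.9167
  S[X,Y] = ((-2.25)·(-1.75) + (1.75)·(3.25) + (-2.25)·(-0.75) + (2.75)·(-0.75)) / 3 = 9.25/3 = 3.0833
  S[Y,Y] = ((-1.75)·(-1.75) + (3.25)·(3.25) + (-0.75)·(-0.75) + (-0.75)·(-0.75)) / 3 = 14.75/3 = 4.9167

S is symmetric (S[j,i] = S[i,j]). Assembling:

S = [[6.9167, 3.0833],
 [3.0833, 4.9167]]


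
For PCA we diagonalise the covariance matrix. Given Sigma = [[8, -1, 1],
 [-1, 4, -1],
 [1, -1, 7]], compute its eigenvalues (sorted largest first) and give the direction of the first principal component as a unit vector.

Step 1 — characteristic polynomial p(λ) = det(λI - Sigma) = λ³ - tr·λ² + c_1·λ - det, where tr = trace, c_1 = sum of the principal 2×2 minors, det = det(Sigma):
  tr = 8 + 4 + 7 = 19,
  c_1 = (8·4 - (-1)²) + (8·7 - (1)²) + (4·7 - (-1)²) = 31 + 55 + 27 = 113,
  det = 8·(4·7 - (-1)²) - (-1)·((-1)·7 - (-1)·(1)) + (1)·((-1)·(-1) - 4·(1)) = 8·(27) - (-1)·(-6) + (1)·(-3) = 207.
  So p(λ) = λ³ - 19λ² + 113λ - 207.
Step 2 — look for an integer root (rational root theorem: any rational root is an integer divisor of 207). Testing λ = 9:
  p(9) = 729 - 1539 + 1017 - 207 = 0  ✓
  Dividing out (λ - 9): p(λ) = (λ - 9)(λ² - 10λ + 23).
Step 3 — remaining eigenvalues from the quadratic λ² - 10λ + 23 = 0:
  Δ = 10² - 4·23 = 100 - 92 = 8,  λ = (10 ± √8)/2 = (10 ± 2.8284)/2 ≈ 6.4142 or 3.5858.
  Sorted: λ_1 = 9,  λ_2 = 6.4142,  λ_3 = 3.5858  (check: sum = 19 = tr ✓).

Step 4 — unit eigenvector for λ_1 = 9: v spans the null space of (Sigma - λ_1 I), whose rows are
  r_1 = (-1, -1, 1),  r_2 = (-1, -5, -1),  r_3 = (1, -1, -2).
  v is orthogonal to every row, so take v ∝ r_1 × r_2 = ((-1)·(-1) - (1)·(-5), (1)·(-1) - (-1)·(-1), (-1)·(-5) - (-1)·(-1)) = (6, -2, 4).
  Rescale (divide by 2): u = (3, -1, 2).
  ||u|| = √((3)² + (-1)² + (2)²) = √(14) ≈ 3.7417,  v_1 = u/||u|| ≈ (0.8018, -0.2673, 0.5345) (||v_1|| = 1).

λ_1 = 9,  λ_2 = 6.4142,  λ_3 = 3.5858;  v_1 ≈ (0.8018, -0.2673, 0.5345)


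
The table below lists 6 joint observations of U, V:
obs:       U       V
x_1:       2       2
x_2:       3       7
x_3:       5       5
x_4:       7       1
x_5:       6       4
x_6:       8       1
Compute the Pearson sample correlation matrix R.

Step 1 — column means:
  mean(U) = (2 + 3 + 5 + 7 + 6 + 8) / 6 = 31/6 = 5.1667
  mean(V) = (2 + 7 + 5 + 1 + 4 + 1) / 6 = 20/6 = 3.3333

Step 2 — sample variances and covariances s[i,j] = (1/(n-1)) · Σ_k (x_{k,i} - mean_i) · (x_{k,j} - mean_j), with n-1 = 5:
  s[U,U] = ((-3.1667)·(-3.1667) + (-2.1667)·(-2.1667) + (-0.1667)·(-0.1667) + (1.8333)·(1.8333) + (0.8333)·(0.8333) + (2.8333)·(2.8333)) / 5 = 26.8333/5 = 5.3667
  s[U,V] = ((-3.1667)·(-1.3333) + (-2.1667)·(3.6667) + (-0.1667)·(1.6667) + (1.8333)·(-2.3333) + (0.8333)·(0.6667) + (2.8333)·(-2.3333)) / 5 = -14.3333/5 = -2.8667
  s[V,V] = ((-1.3333)·(-1.3333) + (3.6667)·(3.6667) + (1.6667)·(1.6667) + (-2.3333)·(-2.3333) + (0.6667)·(0.6667) + (-2.3333)·(-2.3333)) / 5 = 29.3333/5 = 5.8667
  Sample standard deviations s_i = √(s[i,i]):
  s(U) = √(5.3667) = 2.3166
  s(V) = √(5.8667) = 2.4221

Step 3 — r_{ij} = s_{ij} / (s_i · s_j):
  r[U,U] = 1 (diagonal).
  r[U,V] = -2.8667 / (2.3166 · 2.4221) = -2.8667 / 5.6111 = -0.5109
  r[V,V] = 1 (diagonal).

R is symmetric with unit diagonal. Assembling:

R = [[1, -0.5109],
 [-0.5109, 1]]


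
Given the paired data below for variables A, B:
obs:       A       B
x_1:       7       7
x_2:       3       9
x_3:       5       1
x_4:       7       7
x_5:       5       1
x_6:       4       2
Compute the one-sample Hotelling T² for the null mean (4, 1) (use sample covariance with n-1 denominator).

Step 1 — sample mean vector:
  mean(A) = (7 + 3 + 5 + 7 + 5 + 4) / 6 = 31/6 = 5.1667
  mean(B) = (7 + 9 + 1 + 7 + 1 + 2) / 6 = 27/6 = 4.5
  x̄ = (5.1667, 4.5),  deviation x̄ - mu_0 = (5.1667, 4.5) - (4, 1) = (1.1667, 3.5).

Step 2 — sample covariance matrix, S[i,j] = (1/(n-1)) · Σ_k (x_{k,i} - mean_i) · (x_{k,j} - mean_j), divisor n-1 = 5:
  S[A,A] = ((1.8333)·(1.8333) + (-2.1667)·(-2.1667) + (-0.1667)·(-0.1667) + (1.8333)·(1.8333) + (-0.1667)·(-0.1667) + (-1.1667)·(-1.1667)) / 5 = 12.8333/5 = 2.5667
  S[A,B] = ((1.8333)·(2.5) + (-2.1667)·(4.5) + (-0.1667)·(-3.5) + (1.8333)·(2.5) + (-0.1667)·(-3.5) + (-1.1667)·(-2.5)) / 5 = 3.5/5 = 0.7
  S[B,B] = ((2.5)·(2.5) + (4.5)·(4.5) + (-3.5)·(-3.5) + (2.5)·(2.5) + (-3.5)·(-3.5) + (-2.5)·(-2.5)) / 5 = 63.5/5 = 12.7
  S = [[2.5667, 0.7],
 [0.7, 12.7]].

Step 3 — invert S. det(S) = 2.5667·12.7 - (0.7)² = 32.1067.
  S^{-1} = (1/det) · [[d, -b], [-b, a]] = [[0.3956, -0.0218],
 [-0.0218, 0.0799]].

Step 4 — quadratic form (x̄ - mu_0)^T · S^{-1} · (x̄ - mu_0):
  S^{-1} · (x̄ - mu_0) = (0.3852, 0.2544),
  (x̄ - mu_0)^T · [...] = (1.1667)·(0.3852) + (3.5)·(0.2544) = 1.3396.

Step 5 — scale by n: T² = 6 · 1.3396 = 8.0378.

T² ≈ 8.0378


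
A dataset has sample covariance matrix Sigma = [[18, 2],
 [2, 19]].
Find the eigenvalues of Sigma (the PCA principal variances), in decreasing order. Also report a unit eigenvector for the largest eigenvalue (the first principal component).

Step 1 — characteristic polynomial of 2×2 Sigma:
  det(Sigma - λI) = λ² - trace · λ + det = 0.
  trace = 18 + 19 = 37, det = 18·19 - (2)² = 338.
Step 2 — discriminant:
  Δ = trace² - 4·det = 1369 - 1352 = 17.
Step 3 — eigenvalues:
  λ = (trace ± √Δ)/2 = (37 ± 4.1231)/2,
  λ_1 = 20.5616,  λ_2 = 16.4384.

Step 4 — unit eigenvector for λ_1: solve (Sigma - λ_1 I)v = 0. First row:
  (18 - 20.5616)·v_x + (2)·v_y = 0, i.e. (-2.5616)·v_x + (2)·v_y = 0,
  so v ∝ (b, λ_1 - a) = (2, 2.5616) = u.
  ||u|| = √((2)² + (2.5616)²) = √(10.5616) ≈ 3.2499,
  v_1 = u/||u|| ≈ (0.6154, 0.7882) (||v_1|| = 1).

λ_1 = 20.5616,  λ_2 = 16.4384;  v_1 ≈ (0.6154, 0.7882)


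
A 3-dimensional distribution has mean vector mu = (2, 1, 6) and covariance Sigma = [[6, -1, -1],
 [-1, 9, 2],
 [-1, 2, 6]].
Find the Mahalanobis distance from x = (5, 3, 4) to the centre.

Step 1 — centre the observation: (x - mu) = (3, 2, -2).

Step 2 — invert Sigma (cofactor / det for 3×3, or solve directly):
  Sigma^{-1} = [[0.173, 0.0138, 0.0242],
 [0.0138, 0.1211, -0.0381],
 [0.0242, -0.0381, 0.1834]].

Step 3 — form the quadratic (x - mu)^T · Sigma^{-1} · (x - mu):
  Sigma^{-1} · (x - mu) = (0.4983, 0.3599, -0.3702).
  (x - mu)^T · [Sigma^{-1} · (x - mu)] = (3)·(0.4983) + (2)·(0.3599) + (-2)·(-0.3702) = 2.955.

Step 4 — take square root: d = √(2.955) ≈ 1.719.

d(x, mu) = √(2.955) ≈ 1.719


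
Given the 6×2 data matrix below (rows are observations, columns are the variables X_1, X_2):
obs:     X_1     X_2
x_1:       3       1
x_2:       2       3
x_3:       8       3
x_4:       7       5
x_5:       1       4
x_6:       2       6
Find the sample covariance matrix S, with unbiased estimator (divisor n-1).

Step 1 — column means:
  mean(X_1) = (3 + 2 + 8 + 7 + 1 + 2) / 6 = 23/6 = 3.8333
  mean(X_2) = (1 + 3 + 3 + 5 + 4 + 6) / 6 = 22/6 = 3.6667

Step 2 — sample covariance S[i,j] = (1/(n-1)) · Σ_k (x_{k,i} - mean_i) · (x_{k,j} - mean_j), with n-1 = 5.
  S[X_1,X_1] = ((-0.8333)·(-0.8333) + (-1.8333)·(-1.8333) + (4.1667)·(4.1667) + (3.1667)·(3.1667) + (-2.8333)·(-2.8333) + (-1.8333)·(-1.8333)) / 5 = 42.8333/5 = 8.5667
  S[X_1,X_2] = ((-0.8333)·(-2.6667) + (-1.8333)·(-0.6667) + (4.1667)·(-0.6667) + (3.1667)·(1.3333) + (-2.8333)·(0.3333) + (-1.8333)·(2.3333)) / 5 = -0.3333/5 = -0.0667
  S[X_2,X_2] = ((-2.6667)·(-2.6667) + (-0.6667)·(-0.6667) + (-0.6667)·(-0.6667) + (1.3333)·(1.3333) + (0.3333)·(0.3333) + (2.3333)·(2.3333)) / 5 = 15.3333/5 = 3.0667

S is symmetric (S[j,i] = S[i,j]). Assembling:

S = [[8.5667, -0.0667],
 [-0.0667, 3.0667]]


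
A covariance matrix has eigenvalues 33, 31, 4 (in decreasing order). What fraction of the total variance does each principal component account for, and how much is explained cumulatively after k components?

Step 1 — total variance = trace(Sigma) = Σ λ_i = 33 + 31 + 4 = 68.

Step 2 — fraction explained by component i = λ_i / Σ λ:
  PC1: 33/68 = 0.4853
  PC2: 31/68 = 0.4559
  PC3: 4/68 = 0.0588

Step 3 — cumulative fraction after k components = (λ_1 + ... + λ_k) / Σ λ:
  k = 1: 33/68 = 0.4853
  k = 2: (33 + 31)/68 = 64/68 = 0.9412
  k = 3: (33 + 31 + 4)/68 = 68/68 = 1

Summary (fraction, with percent):

explained: PC1 0.4853 (48.53%), PC2 0.4559 (45.59%), PC3 0.0588 (5.88%);  cumulative: 0.4853, 0.9412, 1


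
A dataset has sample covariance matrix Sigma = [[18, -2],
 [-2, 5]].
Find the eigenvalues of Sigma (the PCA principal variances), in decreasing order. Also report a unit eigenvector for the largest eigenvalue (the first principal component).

Step 1 — characteristic polynomial of 2×2 Sigma:
  det(Sigma - λI) = λ² - trace · λ + det = 0.
  trace = 18 + 5 = 23, det = 18·5 - (-2)² = 86.
Step 2 — discriminant:
  Δ = trace² - 4·det = 529 - 344 = 185.
Step 3 — eigenvalues:
  λ = (trace ± √Δ)/2 = (23 ± 13.6015)/2,
  λ_1 = 18.3007,  λ_2 = 4.6993.

Step 4 — unit eigenvector for λ_1: solve (Sigma - λ_1 I)v = 0. First row:
  (18 - 18.3007)·v_x + (-2)·v_y = 0, i.e. (-0.3007)·v_x + (-2)·v_y = 0,
  so v ∝ (b, λ_1 - a) = (-2, 0.3007); multiply by -1 so the first entry is positive: u = (2, -0.3007).
  ||u|| = √((2)² + (-0.3007)²) = √(4.0904) ≈ 2.0225,
  v_1 = u/||u|| ≈ (0.9889, -0.1487) (||v_1|| = 1).

λ_1 = 18.3007,  λ_2 = 4.6993;  v_1 ≈ (0.9889, -0.1487)


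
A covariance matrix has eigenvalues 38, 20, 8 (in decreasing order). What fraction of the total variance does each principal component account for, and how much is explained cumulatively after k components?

Step 1 — total variance = trace(Sigma) = Σ λ_i = 38 + 20 + 8 = 66.

Step 2 — fraction explained by component i = λ_i / Σ λ:
  PC1: 38/66 = 0.5758
  PC2: 20/66 = 0.303
  PC3: 8/66 = 0.1212

Step 3 — cumulative fraction after k components = (λ_1 + ... + λ_k) / Σ λ:
  k = 1: 38/66 = 0.5758
  k = 2: (38 + 20)/66 = 58/66 = 0.8788
  k = 3: (38 + 20 + 8)/66 = 66/66 = 1

Summary (fraction, with percent):

explained: PC1 0.5758 (57.58%), PC2 0.303 (30.3%), PC3 0.1212 (12.12%);  cumulative: 0.5758, 0.8788, 1


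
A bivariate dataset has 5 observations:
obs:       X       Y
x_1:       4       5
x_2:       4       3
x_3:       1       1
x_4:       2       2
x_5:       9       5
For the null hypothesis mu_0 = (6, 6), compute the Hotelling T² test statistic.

Step 1 — sample mean vector:
  mean(X) = (4 + 4 + 1 + 2 + 9) / 5 = 20/5 = 4
  mean(Y) = (5 + 3 + 1 + 2 + 5) / 5 = 16/5 = 3.2
  x̄ = (4, 3.2),  deviation x̄ - mu_0 = (4, 3.2) - (6, 6) = (-2, -2.8).

Step 2 — sample covariance matrix, S[i,j] = (1/(n-1)) · Σ_k (x_{k,i} - mean_i) · (x_{k,j} - mean_j), divisor n-1 = 4:
  S[X,X] = ((0)·(0) + (0)·(0) + (-3)·(-3) + (-2)·(-2) + (5)·(5)) / 4 = 38/4 = 9.5
  S[X,Y] = ((0)·(1.8) + (0)·(-0.2) + (-3)·(-2.2) + (-2)·(-1.2) + (5)·(1.8)) / 4 = 18/4 = 4.5
  S[Y,Y] = ((1.8)·(1.8) + (-0.2)·(-0.2) + (-2.2)·(-2.2) + (-1.2)·(-1.2) + (1.8)·(1.8)) / 4 = 12.8/4 = 3.2
  S = [[9.5, 4.5],
 [4.5, 3.2]].

Step 3 — invert S. det(S) = 9.5·3.2 - (4.5)² = 10.15.
  S^{-1} = (1/det) · [[d, -b], [-b, a]] = [[0.3153, -0.4433],
 [-0.4433, 0.936]].

Step 4 — quadratic form (x̄ - mu_0)^T · S^{-1} · (x̄ - mu_0):
  S^{-1} · (x̄ - mu_0) = (0.6108, -1.734),
  (x̄ - mu_0)^T · [...] = (-2)·(0.6108) + (-2.8)·(-1.734) = 3.6335.

Step 5 — scale by n: T² = 5 · 3.6335 = 18.1675.

T² ≈ 18.1675


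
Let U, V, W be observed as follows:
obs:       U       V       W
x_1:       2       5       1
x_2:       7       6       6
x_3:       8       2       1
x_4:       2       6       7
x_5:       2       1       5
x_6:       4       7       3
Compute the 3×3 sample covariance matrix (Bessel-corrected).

Step 1 — column means:
  mean(U) = (2 + 7 + 8 + 2 + 2 + 4) / 6 = 25/6 = 4.1667
  mean(V) = (5 + 6 + 2 + 6 + 1 + 7) / 6 = 27/6 = 4.5
  mean(W) = (1 + 6 + 1 + 7 + 5 + 3) / 6 = 23/6 = 3.8333

Step 2 — sample covariance S[i,j] = (1/(n-1)) · Σ_k (x_{k,i} - mean_i) · (x_{k,j} - mean_j), with n-1 = 5.
  S[U,U] = ((-2.1667)·(-2.1667) + (2.8333)·(2.8333) + (3.8333)·(3.8333) + (-2.1667)·(-2.1667) + (-2.1667)·(-2.1667) + (-0.1667)·(-0.1667)) / 5 = 36.8333/5 = 7.3667
  S[U,V] = ((-2.1667)·(0.5) + (2.8333)·(1.5) + (3.8333)·(-2.5) + (-2.1667)·(1.5) + (-2.1667)·(-3.5) + (-0.1667)·(2.5)) / 5 = -2.5/5 = -0.5
  S[U,W] = ((-2.1667)·(-2.8333) + (2.8333)·(2.1667) + (3.8333)·(-2.8333) + (-2.1667)·(3.1667) + (-2.1667)·(1.1667) + (-0.1667)·(-0.8333)) / 5 = -7.8333/5 = -1.5667
  S[V,V] = ((0.5)·(0.5) + (1.5)·(1.5) + (-2.5)·(-2.5) + (1.5)·(1.5) + (-3.5)·(-3.5) + (2.5)·(2.5)) / 5 = 29.5/5 = 5.9
  S[V,W] = ((0.5)·(-2.8333) + (1.5)·(2.1667) + (-2.5)·(-2.8333) + (1.5)·(3.1667) + (-3.5)·(1.1667) + (2.5)·(-0.8333)) / 5 = 7.5/5 = 1.5
  S[W,W] = ((-2.8333)·(-2.8333) + (2.1667)·(2.1667) + (-2.8333)·(-2.8333) + (3.1667)·(3.1667) + (1.1667)·(1.1667) + (-0.8333)·(-0.8333)) / 5 = 32.8333/5 = 6.5667

S is symmetric (S[j,i] = S[i,j]). Assembling:

S = [[7.3667, -0.5, -1.5667],
 [-0.5, 5.9, 1.5],
 [-1.5667, 1.5, 6.5667]]
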